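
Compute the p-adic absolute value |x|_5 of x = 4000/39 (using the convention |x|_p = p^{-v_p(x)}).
|4000/39|_5 = 1/125

Step 1 — compute v_5(x) by factoring powers of 5 out of the numerator and denominator: v_5(4000/39) = 3. Step 2 — apply |x|_p = p^{-v_p(x)} = 5^{-3} = 1/125.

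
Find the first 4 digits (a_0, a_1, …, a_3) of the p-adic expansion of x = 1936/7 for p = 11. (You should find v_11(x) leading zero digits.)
(a_0, …, a_3) = (0, 0, 7, 9)

v_11(1936/7) = 2, so a_0 = ... = a_1 = 0. Factor out: x = 11^2 · u with u = 16/7 a unit in ℤ_11. Expand u iteratively via a_{v+i} = u_i mod 11, u_{i+1} = (u_i − a_{v+i})/11:
  u_0 = 16/7;  a_2 = 7;  u_1 = (u_0 − 7)/11 = -3/7
  u_1 = -3/7;  a_3 = 9;  u_2 = (u_1 − 9)/11 = -6/7
Digits: (0, 0, 7, 9).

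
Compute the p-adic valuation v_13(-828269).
v_13(-828269) = 4

v_13(n) is the largest exponent k such that 13^k divides n. Factor out: -828269 = -13^4 · 29. (Sign doesn't affect v_p.) So v_13(-828269) = 4.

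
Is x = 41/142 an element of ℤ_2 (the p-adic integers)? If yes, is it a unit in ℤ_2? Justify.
x ∉ ℤ_2 (v_2(x) = -1 < 0)

ℤ_2 = {x ∈ ℚ_2 : v_2(x) ≥ 0} and ℤ_2^× = {x ∈ ℤ_2 : v_2(x) = 0}. Here v_2(41/142) = v_2(num) − v_2(den) = -1; compare against these criteria.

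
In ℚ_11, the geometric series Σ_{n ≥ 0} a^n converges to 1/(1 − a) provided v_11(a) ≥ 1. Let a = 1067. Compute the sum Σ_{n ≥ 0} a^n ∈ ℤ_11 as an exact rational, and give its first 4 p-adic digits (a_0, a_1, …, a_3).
Σ a^n = 1/(1 − a) = -1/1066;  first 4 digits = (1, 9, 1, 1)

v_11(a) = 1 ≥ 1, so the series converges in ℤ_11 to 1/(1 − a) = 1/(1 − 1067) = -1/1066. Expand this rational in ℤ_11: compute digits iteratively via d_i = x_i mod 11, x_{i+1} = (x_i − d_i)/11. The first 4 digits are (1, 9, 1, 1).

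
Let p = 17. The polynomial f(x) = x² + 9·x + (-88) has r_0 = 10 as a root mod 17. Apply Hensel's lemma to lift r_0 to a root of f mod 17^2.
r_1 = 146 (mod 289)

Hensel: r_{i+1} = r_i − f(r_i)·(f′(r_i))^{-1} mod 17^{i+2}, f′(x) = 2x + 9. Iterate:
  r_0 = 10 (mod 17)
  r_1 = 146 (mod 289)
Final: r = 146 satisfies f(r) ≡ 0 mod 17^2.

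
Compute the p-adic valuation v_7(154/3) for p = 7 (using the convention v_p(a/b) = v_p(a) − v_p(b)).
v_7(154/3) = 1

Factor powers of 7 from the numerator and denominator of the reduced fraction: 154 = 7^1 · 22 and 3 = 7^0 · 3. Apply v_p(a/b) = v_p(a) − v_p(b): v_7(154/3) = 1 − 0 = 1.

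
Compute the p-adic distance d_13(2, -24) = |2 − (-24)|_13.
d_13(2, -24) = 1/13

Step 1 — x − y = 2 − (-24) = 26. Step 2 — v_13(26) = 1 (factor: 26 = (13^1 · 2); the sign does not affect v_p). Step 3 — |x − y|_13 = 13^{-1} = 1/13.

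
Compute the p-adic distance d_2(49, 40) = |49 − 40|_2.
d_2(49, 40) = 1

Step 1 — x − y = 49 − 40 = 9. Step 2 — v_2(9) = 0 (factor: 9 = (2^0 · 9); the sign does not affect v_p). Step 3 — |x − y|_2 = 2^{0} = 1.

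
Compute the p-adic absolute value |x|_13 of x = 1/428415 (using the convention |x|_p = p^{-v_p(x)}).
|1/428415|_13 = 28561

Step 1 — compute v_13(x) by factoring powers of 13 out of the numerator and denominator: v_13(1/428415) = -4. Step 2 — apply |x|_p = p^{-v_p(x)} = 13^{4} = 28561.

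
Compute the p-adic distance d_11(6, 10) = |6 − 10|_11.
d_11(6, 10) = 1

Step 1 — x − y = 6 − 10 = -4. Step 2 — v_11(-4) = 0 (factor: -4 = −(11^0 · 4); the sign does not affect v_p). Step 3 — |x − y|_11 = 11^{0} = 1.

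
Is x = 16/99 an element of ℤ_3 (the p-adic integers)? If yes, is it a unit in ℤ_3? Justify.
x ∉ ℤ_3 (v_3(x) = -2 < 0)

ℤ_3 = {x ∈ ℚ_3 : v_3(x) ≥ 0} and ℤ_3^× = {x ∈ ℤ_3 : v_3(x) = 0}. Here v_3(16/99) = v_3(num) − v_3(den) = -2; compare against these criteria.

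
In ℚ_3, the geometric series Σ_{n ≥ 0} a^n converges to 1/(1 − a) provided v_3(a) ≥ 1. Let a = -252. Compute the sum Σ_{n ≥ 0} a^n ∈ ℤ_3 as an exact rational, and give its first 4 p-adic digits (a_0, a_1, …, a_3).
Σ a^n = 1/(1 − a) = 1/253;  first 4 digits = (1, 0, 2, 2)

v_3(a) = 2 ≥ 1, so the series converges in ℤ_3 to 1/(1 − a) = 1/(1 − (-252)) = 1/253. Expand this rational in ℤ_3: compute digits iteratively via d_i = x_i mod 3, x_{i+1} = (x_i − d_i)/3. The first 4 digits are (1, 0, 2, 2).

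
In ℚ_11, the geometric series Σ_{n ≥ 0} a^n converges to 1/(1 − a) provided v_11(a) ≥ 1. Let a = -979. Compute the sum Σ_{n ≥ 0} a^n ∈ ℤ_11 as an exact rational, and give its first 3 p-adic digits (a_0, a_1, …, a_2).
Σ a^n = 1/(1 − a) = 1/980;  first 3 digits = (1, 10, 3)

v_11(a) = 1 ≥ 1, so the series converges in ℤ_11 to 1/(1 − a) = 1/(1 − (-979)) = 1/980. Expand this rational in ℤ_11: compute digits iteratively via d_i = x_i mod 11, x_{i+1} = (x_i − d_i)/11. The first 3 digits are (1, 10, 3).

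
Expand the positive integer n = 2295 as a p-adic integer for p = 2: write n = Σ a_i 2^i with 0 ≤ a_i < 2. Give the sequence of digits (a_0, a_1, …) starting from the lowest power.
(a_0, a_1, …) = (1, 1, 1, 0, 1, 1, 1, 1, 0, 0, 0, 1)

Repeated division by 2 gives the digits low-to-high: 2295 = 1 + 1·2^1 + 1·2^2 + 1·2^4 + 1·2^5 + 1·2^6 + 1·2^7 + 1·2^11. Digit sequence: (1, 1, 1, 0, 1, 1, 1, 1, 0, 0, 0, 1).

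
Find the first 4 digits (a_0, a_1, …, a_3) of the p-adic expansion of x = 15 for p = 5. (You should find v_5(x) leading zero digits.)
(a_0, …, a_3) = (0, 3, 0, 0)

v_5(15) = 1, so a_0 = ... = a_0 = 0. Factor out: x = 5^1 · u with u = 3 a unit in ℤ_5. Expand u iteratively via a_{v+i} = u_i mod 5, u_{i+1} = (u_i − a_{v+i})/5:
  u_0 = 3;  a_1 = 3;  u_1 = (u_0 − 3)/5 = 0
  u_1 = 0;  a_2 = 0;  u_2 = (u_1 − 0)/5 = 0
  u_2 = 0;  a_3 = 0;  u_3 = (u_2 − 0)/5 = 0
Digits: (0, 3, 0, 0).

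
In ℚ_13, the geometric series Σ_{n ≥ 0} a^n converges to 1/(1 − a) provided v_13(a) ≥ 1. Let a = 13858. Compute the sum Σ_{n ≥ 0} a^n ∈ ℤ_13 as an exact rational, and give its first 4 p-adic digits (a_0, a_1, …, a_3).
Σ a^n = 1/(1 − a) = -1/13857;  first 4 digits = (1, 0, 4, 6)

v_13(a) = 2 ≥ 1, so the series converges in ℤ_13 to 1/(1 − a) = 1/(1 − 13858) = -1/13857. Expand this rational in ℤ_13: compute digits iteratively via d_i = x_i mod 13, x_{i+1} = (x_i − d_i)/13. The first 4 digits are (1, 0, 4, 6).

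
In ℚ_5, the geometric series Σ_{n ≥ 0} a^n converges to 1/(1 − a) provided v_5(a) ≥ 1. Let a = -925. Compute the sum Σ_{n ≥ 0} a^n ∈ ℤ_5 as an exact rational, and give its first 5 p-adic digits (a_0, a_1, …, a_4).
Σ a^n = 1/(1 − a) = 1/926;  first 5 digits = (1, 0, 3, 2, 2)

v_5(a) = 2 ≥ 1, so the series converges in ℤ_5 to 1/(1 − a) = 1/(1 − (-925)) = 1/926. Expand this rational in ℤ_5: compute digits iteratively via d_i = x_i mod 5, x_{i+1} = (x_i − d_i)/5. The first 5 digits are (1, 0, 3, 2, 2).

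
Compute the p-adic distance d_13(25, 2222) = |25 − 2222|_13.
d_13(25, 2222) = 1/2197

Step 1 — x − y = 25 − 2222 = -2197. Step 2 — v_13(-2197) = 3 (factor: -2197 = −(13^3 · 1); the sign does not affect v_p). Step 3 — |x − y|_13 = 13^{-3} = 1/2197.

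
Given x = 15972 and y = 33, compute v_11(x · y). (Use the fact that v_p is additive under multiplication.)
v_11(527076) = 4

v_p(x) = 3 (factor: 15972 = 11^3 · 12); v_p(y) = 1 (factor: 33 = 11^1 · 3). Additivity: v_p(xy) = v_p(x) + v_p(y) = 3 + 1 = 4. (Direct check: xy = 527076 = 11^4 · (36).)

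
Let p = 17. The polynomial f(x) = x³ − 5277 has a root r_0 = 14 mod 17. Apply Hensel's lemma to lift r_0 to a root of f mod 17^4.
r_3 = 59599 (mod 83521)

Hensel: r_{i+1} = r_i − f(r_i)/f′(r_i) mod 17^{i+2}, where f′(x) = 3x². Iterate:
  r_0 = 14 (mod 17)
  r_1 = 65 (mod 289)
  r_2 = 643 (mod 4913)
  r_3 = 59599 (mod 83521)
Final: r = 59599 with f(r) ≡ 0 mod 17^4.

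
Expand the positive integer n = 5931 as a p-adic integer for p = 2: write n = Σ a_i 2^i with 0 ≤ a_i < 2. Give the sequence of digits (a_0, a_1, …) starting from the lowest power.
(a_0, a_1, …) = (1, 1, 0, 1, 0, 1, 0, 0, 1, 1, 1, 0, 1)

Repeated division by 2 gives the digits low-to-high: 5931 = 1 + 1·2^1 + 1·2^3 + 1·2^5 + 1·2^8 + 1·2^9 + 1·2^10 + 1·2^12. Digit sequence: (1, 1, 0, 1, 0, 1, 0, 0, 1, 1, 1, 0, 1).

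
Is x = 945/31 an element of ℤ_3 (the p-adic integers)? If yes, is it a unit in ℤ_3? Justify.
x ∈ ℤ_3 but not a unit; v_3(x) = 3 > 0

ℤ_3 = {x ∈ ℚ_3 : v_3(x) ≥ 0} and ℤ_3^× = {x ∈ ℤ_3 : v_3(x) = 0}. Here v_3(945/31) = v_3(num) − v_3(den) = 3; compare against these criteria.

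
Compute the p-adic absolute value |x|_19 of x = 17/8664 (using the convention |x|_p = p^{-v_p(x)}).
|17/8664|_19 = 361

Step 1 — compute v_19(x) by factoring powers of 19 out of the numerator and denominator: v_19(17/8664) = -2. Step 2 — apply |x|_p = p^{-v_p(x)} = 19^{2} = 361.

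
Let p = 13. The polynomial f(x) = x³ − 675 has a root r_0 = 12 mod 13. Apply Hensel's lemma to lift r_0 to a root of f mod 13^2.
r_1 = 168 (mod 169)

Hensel: r_{i+1} = r_i − f(r_i)/f′(r_i) mod 13^{i+2}, where f′(x) = 3x². Iterate:
  r_0 = 12 (mod 13)
  r_1 = 168 (mod 169)
Final: r = 168 with f(r) ≡ 0 mod 13^2.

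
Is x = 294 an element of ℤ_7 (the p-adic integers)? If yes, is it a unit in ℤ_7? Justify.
x ∈ ℤ_7 but not a unit; v_7(x) = 2 > 0

ℤ_7 = {x ∈ ℚ_7 : v_7(x) ≥ 0} and ℤ_7^× = {x ∈ ℤ_7 : v_7(x) = 0}. Here v_7(294) = v_7(num) − v_7(den) = 2; compare against these criteria.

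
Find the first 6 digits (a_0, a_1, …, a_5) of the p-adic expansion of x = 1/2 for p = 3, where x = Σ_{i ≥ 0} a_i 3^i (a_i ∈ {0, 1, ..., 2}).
(a_0, …, a_5) = (2, 1, 1, 1, 1, 1)

v_3(1/2) = 0 (numerator and denominator both coprime to 3), so x ∈ ℤ_3^×. Compute digits iteratively via a_i = x_i mod 3, x_{i+1} = (x_i − a_i)/3, with x_0 = x:
  x_0 = 1/2;  a_0 = 2;  x_1 = (x_0 − 2)/3 = -1/2
  x_1 = -1/2;  a_1 = 1;  x_2 = (x_1 − 1)/3 = -1/2
  x_2 = -1/2;  a_2 = 1;  x_3 = (x_2 − 1)/3 = -1/2
  x_3 = -1/2;  a_3 = 1;  x_4 = (x_3 − 1)/3 = -1/2
  x_4 = -1/2;  a_4 = 1;  x_5 = (x_4 − 1)/3 = -1/2
  x_5 = -1/2;  a_5 = 1;  x_6 = (x_5 − 1)/3 = -1/2
Digits: (2, 1, 1, 1, 1, 1).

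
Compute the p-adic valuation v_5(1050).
v_5(1050) = 2

v_5(n) is the largest exponent k such that 5^k divides n. Factor out: 1050 = 5^2 · 42. (Sign doesn't affect v_p.) So v_5(1050) = 2.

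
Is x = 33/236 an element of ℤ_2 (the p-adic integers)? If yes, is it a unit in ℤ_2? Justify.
x ∉ ℤ_2 (v_2(x) = -2 < 0)

ℤ_2 = {x ∈ ℚ_2 : v_2(x) ≥ 0} and ℤ_2^× = {x ∈ ℤ_2 : v_2(x) = 0}. Here v_2(33/236) = v_2(num) − v_2(den) = -2; compare against these criteria.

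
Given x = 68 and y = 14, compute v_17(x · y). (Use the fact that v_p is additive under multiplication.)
v_17(952) = 1

v_p(x) = 1 (factor: 68 = 17^1 · 4); v_p(y) = 0 (factor: 14 = 17^0 · 14). Additivity: v_p(xy) = v_p(x) + v_p(y) = 1 + 0 = 1. (Direct check: xy = 952 = 17^1 · (56).)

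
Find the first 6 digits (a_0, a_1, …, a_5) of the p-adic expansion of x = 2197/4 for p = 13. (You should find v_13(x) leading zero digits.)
(a_0, …, a_5) = (0, 0, 0, 10, 9, 9)

v_13(2197/4) = 3, so a_0 = ... = a_2 = 0. Factor out: x = 13^3 · u with u = 1/4 a unit in ℤ_13. Expand u iteratively via a_{v+i} = u_i mod 13, u_{i+1} = (u_i − a_{v+i})/13:
  u_0 = 1/4;  a_3 = 10;  u_1 = (u_0 − 10)/13 = -3/4
  u_1 = -3/4;  a_4 = 9;  u_2 = (u_1 − 9)/13 = -3/4
  u_2 = -3/4;  a_5 = 9;  u_3 = (u_2 − 9)/13 = -3/4
Digits: (0, 0, 0, 10, 9, 9).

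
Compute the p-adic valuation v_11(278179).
v_11(278179) = 4

v_11(n) is the largest exponent k such that 11^k divides n. Factor out: 278179 = 11^4 · 19. (Sign doesn't affect v_p.) So v_11(278179) = 4.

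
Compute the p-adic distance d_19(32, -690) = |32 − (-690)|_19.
d_19(32, -690) = 1/361

Step 1 — x − y = 32 − (-690) = 722. Step 2 — v_19(722) = 2 (factor: 722 = (19^2 · 2); the sign does not affect v_p). Step 3 — |x − y|_19 = 19^{-2} = 1/361.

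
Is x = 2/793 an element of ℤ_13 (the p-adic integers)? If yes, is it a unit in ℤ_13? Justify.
x ∉ ℤ_13 (v_13(x) = -1 < 0)

ℤ_13 = {x ∈ ℚ_13 : v_13(x) ≥ 0} and ℤ_13^× = {x ∈ ℤ_13 : v_13(x) = 0}. Here v_13(2/793) = v_13(num) − v_13(den) = -1; compare against these criteria.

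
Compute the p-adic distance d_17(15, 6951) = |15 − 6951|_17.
d_17(15, 6951) = 1/289

Step 1 — x − y = 15 − 6951 = -6936. Step 2 — v_17(-6936) = 2 (factor: -6936 = −(17^2 · 24); the sign does not affect v_p). Step 3 — |x − y|_17 = 17^{-2} = 1/289.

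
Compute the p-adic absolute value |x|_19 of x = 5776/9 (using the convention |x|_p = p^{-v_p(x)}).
|5776/9|_19 = 1/361

Step 1 — compute v_19(x) by factoring powers of 19 out of the numerator and denominator: v_19(5776/9) = 2. Step 2 — apply |x|_p = p^{-v_p(x)} = 19^{-2} = 1/361.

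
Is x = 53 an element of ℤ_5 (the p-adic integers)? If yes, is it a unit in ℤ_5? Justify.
x ∈ ℤ_5^× (unit); v_5(x) = 0

ℤ_5 = {x ∈ ℚ_5 : v_5(x) ≥ 0} and ℤ_5^× = {x ∈ ℤ_5 : v_5(x) = 0}. Here v_5(53) = v_5(num) − v_5(den) = 0; compare against these criteria.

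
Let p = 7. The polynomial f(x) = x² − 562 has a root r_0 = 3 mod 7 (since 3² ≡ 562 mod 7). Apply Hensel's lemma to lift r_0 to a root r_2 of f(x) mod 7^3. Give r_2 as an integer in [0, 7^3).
r_2 = 234 (mod 343)

Hensel's recurrence: r_{i+1} = r_i − f(r_i)·(f′(r_i))^{-1} mod 7^{i+2}, with f′(x) = 2x. Iterate:
  r_0 = 3 (mod 7)
  r_1 = 38 (mod 49)
  r_2 = 234 (mod 343)
Final: r_2 = 234, and one checks f(r_2) ≡ 0 mod 7^3.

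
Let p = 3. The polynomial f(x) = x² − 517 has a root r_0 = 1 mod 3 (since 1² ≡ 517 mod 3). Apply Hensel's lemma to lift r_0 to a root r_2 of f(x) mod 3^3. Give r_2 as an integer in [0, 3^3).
r_2 = 25 (mod 27)

Hensel's recurrence: r_{i+1} = r_i − f(r_i)·(f′(r_i))^{-1} mod 3^{i+2}, with f′(x) = 2x. Iterate:
  r_0 = 1 (mod 3)
  r_1 = 7 (mod 9)
  r_2 = 25 (mod 27)
Final: r_2 = 25, and one checks f(r_2) ≡ 0 mod 3^3.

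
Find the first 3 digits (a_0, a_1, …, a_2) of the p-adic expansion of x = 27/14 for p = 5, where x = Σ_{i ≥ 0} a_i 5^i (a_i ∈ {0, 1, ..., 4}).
(a_0, …, a_2) = (3, 3, 4)

v_5(27/14) = 0 (numerator and denominator both coprime to 5), so x ∈ ℤ_5^×. Compute digits iteratively via a_i = x_i mod 5, x_{i+1} = (x_i − a_i)/5, with x_0 = x:
  x_0 = 27/14;  a_0 = 3;  x_1 = (x_0 − 3)/5 = -3/14
  x_1 = -3/14;  a_1 = 3;  x_2 = (x_1 − 3)/5 = -9/14
  x_2 = -9/14;  a_2 = 4;  x_3 = (x_2 − 4)/5 = -13/14
Digits: (3, 3, 4).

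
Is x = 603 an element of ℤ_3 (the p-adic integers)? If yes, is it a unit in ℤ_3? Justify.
x ∈ ℤ_3 but not a unit; v_3(x) = 2 > 0

ℤ_3 = {x ∈ ℚ_3 : v_3(x) ≥ 0} and ℤ_3^× = {x ∈ ℤ_3 : v_3(x) = 0}. Here v_3(603) = v_3(num) − v_3(den) = 2; compare against these criteria.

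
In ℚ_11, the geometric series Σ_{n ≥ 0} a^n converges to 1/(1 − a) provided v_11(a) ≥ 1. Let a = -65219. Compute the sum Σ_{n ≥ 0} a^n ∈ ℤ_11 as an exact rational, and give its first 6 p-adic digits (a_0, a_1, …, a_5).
Σ a^n = 1/(1 − a) = 1/65220;  first 6 digits = (1, 0, 0, 6, 6, 10)

v_11(a) = 3 ≥ 1, so the series converges in ℤ_11 to 1/(1 − a) = 1/(1 − (-65219)) = 1/65220. Expand this rational in ℤ_11: compute digits iteratively via d_i = x_i mod 11, x_{i+1} = (x_i − d_i)/11. The first 6 digits are (1, 0, 0, 6, 6, 10).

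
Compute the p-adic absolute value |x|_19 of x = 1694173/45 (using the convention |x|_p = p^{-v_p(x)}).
|1694173/45|_19 = 1/130321

Step 1 — compute v_19(x) by factoring powers of 19 out of the numerator and denominator: v_19(1694173/45) = 4. Step 2 — apply |x|_p = p^{-v_p(x)} = 19^{-4} = 1/130321.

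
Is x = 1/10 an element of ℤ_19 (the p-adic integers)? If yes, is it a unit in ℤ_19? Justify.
x ∈ ℤ_19^× (unit); v_19(x) = 0

ℤ_19 = {x ∈ ℚ_19 : v_19(x) ≥ 0} and ℤ_19^× = {x ∈ ℤ_19 : v_19(x) = 0}. Here v_19(1/10) = v_19(num) − v_19(den) = 0; compare against these criteria.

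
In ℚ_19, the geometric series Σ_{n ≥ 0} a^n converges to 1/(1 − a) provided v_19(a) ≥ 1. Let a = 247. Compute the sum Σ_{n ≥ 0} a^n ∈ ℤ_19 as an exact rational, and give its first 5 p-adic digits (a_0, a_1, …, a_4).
Σ a^n = 1/(1 − a) = -1/246;  first 5 digits = (1, 13, 17, 1, 6)

v_19(a) = 1 ≥ 1, so the series converges in ℤ_19 to 1/(1 − a) = 1/(1 − 247) = -1/246. Expand this rational in ℤ_19: compute digits iteratively via d_i = x_i mod 19, x_{i+1} = (x_i − d_i)/19. The first 5 digits are (1, 13, 17, 1, 6).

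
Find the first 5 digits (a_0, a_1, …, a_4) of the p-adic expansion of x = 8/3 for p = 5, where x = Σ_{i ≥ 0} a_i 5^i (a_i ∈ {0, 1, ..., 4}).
(a_0, …, a_4) = (1, 2, 3, 1, 3)

v_5(8/3) = 0 (numerator and denominator both coprime to 5), so x ∈ ℤ_5^×. Compute digits iteratively via a_i = x_i mod 5, x_{i+1} = (x_i − a_i)/5, with x_0 = x:
  x_0 = 8/3;  a_0 = 1;  x_1 = (x_0 − 1)/5 = 1/3
  x_1 = 1/3;  a_1 = 2;  x_2 = (x_1 − 2)/5 = -1/3
  x_2 = -1/3;  a_2 = 3;  x_3 = (x_2 − 3)/5 = -2/3
  x_3 = -2/3;  a_3 = 1;  x_4 = (x_3 − 1)/5 = -1/3
  x_4 = -1/3;  a_4 = 3;  x_5 = (x_4 − 3)/5 = -2/3
Digits: (1, 2, 3, 1, 3).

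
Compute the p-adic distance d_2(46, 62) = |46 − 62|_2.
d_2(46, 62) = 1/16

Step 1 — x − y = 46 − 62 = -16. Step 2 — v_2(-16) = 4 (factor: -16 = −(2^4 · 1); the sign does not affect v_p). Step 3 — |x − y|_2 = 2^{-4} = 1/16.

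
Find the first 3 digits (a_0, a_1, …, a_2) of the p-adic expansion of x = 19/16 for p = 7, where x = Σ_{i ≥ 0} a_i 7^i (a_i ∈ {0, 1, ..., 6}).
(a_0, …, a_2) = (6, 5, 4)

v_7(19/16) = 0 (numerator and denominator both coprime to 7), so x ∈ ℤ_7^×. Compute digits iteratively via a_i = x_i mod 7, x_{i+1} = (x_i − a_i)/7, with x_0 = x:
  x_0 = 19/16;  a_0 = 6;  x_1 = (x_0 − 6)/7 = -11/16
  x_1 = -11/16;  a_1 = 5;  x_2 = (x_1 − 5)/7 = -13/16
  x_2 = -13/16;  a_2 = 4;  x_3 = (x_2 − 4)/7 = -11/16
Digits: (6, 5, 4).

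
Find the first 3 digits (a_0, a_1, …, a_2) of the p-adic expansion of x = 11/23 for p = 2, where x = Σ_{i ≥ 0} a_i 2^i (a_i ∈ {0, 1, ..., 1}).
(a_0, …, a_2) = (1, 0, 1)

v_2(11/23) = 0 (numerator and denominator both coprime to 2), so x ∈ ℤ_2^×. Compute digits iteratively via a_i = x_i mod 2, x_{i+1} = (x_i − a_i)/2, with x_0 = x:
  x_0 = 11/23;  a_0 = 1;  x_1 = (x_0 − 1)/2 = -6/23
  x_1 = -6/23;  a_1 = 0;  x_2 = (x_1 − 0)/2 = -3/23
  x_2 = -3/23;  a_2 = 1;  x_3 = (x_2 − 1)/2 = -13/23
Digits: (1, 0, 1).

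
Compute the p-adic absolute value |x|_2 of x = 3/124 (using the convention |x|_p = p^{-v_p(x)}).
|3/124|_2 = 4

Step 1 — compute v_2(x) by factoring powers of 2 out of the numerator and denominator: v_2(3/124) = -2. Step 2 — apply |x|_p = p^{-v_p(x)} = 2^{2} = 4.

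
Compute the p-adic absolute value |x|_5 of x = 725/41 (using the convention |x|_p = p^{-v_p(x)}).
|725/41|_5 = 1/25

Step 1 — compute v_5(x) by factoring powers of 5 out of the numerator and denominator: v_5(725/41) = 2. Step 2 — apply |x|_p = p^{-v_p(x)} = 5^{-2} = 1/25.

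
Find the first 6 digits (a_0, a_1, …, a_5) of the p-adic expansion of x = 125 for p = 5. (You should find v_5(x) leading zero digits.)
(a_0, …, a_5) = (0, 0, 0, 1, 0, 0)

v_5(125) = 3, so a_0 = ... = a_2 = 0. Factor out: x = 5^3 · u with u = 1 a unit in ℤ_5. Expand u iteratively via a_{v+i} = u_i mod 5, u_{i+1} = (u_i − a_{v+i})/5:
  u_0 = 1;  a_3 = 1;  u_1 = (u_0 − 1)/5 = 0
  u_1 = 0;  a_4 = 0;  u_2 = (u_1 − 0)/5 = 0
  u_2 = 0;  a_5 = 0;  u_3 = (u_2 − 0)/5 = 0
Digits: (0, 0, 0, 1, 0, 0).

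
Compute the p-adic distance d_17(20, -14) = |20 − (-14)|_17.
d_17(20, -14) = 1/17

Step 1 — x − y = 20 − (-14) = 34. Step 2 — v_17(34) = 1 (factor: 34 = (17^1 · 2); the sign does not affect v_p). Step 3 — |x − y|_17 = 17^{-1} = 1/17.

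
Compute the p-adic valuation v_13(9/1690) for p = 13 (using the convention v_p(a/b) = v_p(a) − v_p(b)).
v_13(9/1690) = -2

Factor powers of 13 from the numerator and denominator of the reduced fraction: 9 = 13^0 · 9 and 1690 = 13^2 · 10. Apply v_p(a/b) = v_p(a) − v_p(b): v_13(9/1690) = 0 − 2 = -2.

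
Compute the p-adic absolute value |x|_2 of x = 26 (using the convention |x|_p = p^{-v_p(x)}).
|26|_2 = 1/2

Step 1 — compute v_2(x) by factoring powers of 2 out of the numerator and denominator: v_2(26) = 1. Step 2 — apply |x|_p = p^{-v_p(x)} = 2^{-1} = 1/2.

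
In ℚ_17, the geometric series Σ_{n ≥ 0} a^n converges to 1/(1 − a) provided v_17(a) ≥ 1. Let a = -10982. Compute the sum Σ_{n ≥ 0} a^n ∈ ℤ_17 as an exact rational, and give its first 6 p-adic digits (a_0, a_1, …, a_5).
Σ a^n = 1/(1 − a) = 1/10983;  first 6 digits = (1, 0, 13, 14, 15, 16)

v_17(a) = 2 ≥ 1, so the series converges in ℤ_17 to 1/(1 − a) = 1/(1 − (-10982)) = 1/10983. Expand this rational in ℤ_17: compute digits iteratively via d_i = x_i mod 17, x_{i+1} = (x_i − d_i)/17. The first 6 digits are (1, 0, 13, 14, 15, 16).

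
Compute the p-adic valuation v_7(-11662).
v_7(-11662) = 3

v_7(n) is the largest exponent k such that 7^k divides n. Factor out: -11662 = -7^3 · 34. (Sign doesn't affect v_p.) So v_7(-11662) = 3.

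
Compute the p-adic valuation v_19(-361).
v_19(-361) = 2

v_19(n) is the largest exponent k such that 19^k divides n. Factor out: -361 = -19^2 · 1. (Sign doesn't affect v_p.) So v_19(-361) = 2.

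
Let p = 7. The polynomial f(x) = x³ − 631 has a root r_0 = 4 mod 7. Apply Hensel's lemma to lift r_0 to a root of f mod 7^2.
r_1 = 25 (mod 49)

Hensel: r_{i+1} = r_i − f(r_i)/f′(r_i) mod 7^{i+2}, where f′(x) = 3x². Iterate:
  r_0 = 4 (mod 7)
  r_1 = 25 (mod 49)
Final: r = 25 with f(r) ≡ 0 mod 7^2.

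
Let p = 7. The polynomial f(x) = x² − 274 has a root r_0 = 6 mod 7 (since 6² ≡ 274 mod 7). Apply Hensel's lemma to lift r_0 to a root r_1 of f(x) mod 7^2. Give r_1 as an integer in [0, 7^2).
r_1 = 34 (mod 49)

Hensel's recurrence: r_{i+1} = r_i − f(r_i)·(f′(r_i))^{-1} mod 7^{i+2}, with f′(x) = 2x. Iterate:
  r_0 = 6 (mod 7)
  r_1 = 34 (mod 49)
Final: r_1 = 34, and one checks f(r_1) ≡ 0 mod 7^2.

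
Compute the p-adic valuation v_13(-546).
v_13(-546) = 1

v_13(n) is the largest exponent k such that 13^k divides n. Factor out: -546 = -13^1 · 42. (Sign doesn't affect v_p.) So v_13(-546) = 1.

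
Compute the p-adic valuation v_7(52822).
v_7(52822) = 4

v_7(n) is the largest exponent k such that 7^k divides n. Factor out: 52822 = 7^4 · 22. (Sign doesn't affect v_p.) So v_7(52822) = 4.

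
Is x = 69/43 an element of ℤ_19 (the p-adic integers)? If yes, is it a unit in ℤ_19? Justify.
x ∈ ℤ_19^× (unit); v_19(x) = 0

ℤ_19 = {x ∈ ℚ_19 : v_19(x) ≥ 0} and ℤ_19^× = {x ∈ ℤ_19 : v_19(x) = 0}. Here v_19(69/43) = v_19(num) − v_19(den) = 0; compare against these criteria.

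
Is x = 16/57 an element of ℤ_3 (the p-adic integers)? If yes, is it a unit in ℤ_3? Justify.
x ∉ ℤ_3 (v_3(x) = -1 < 0)

ℤ_3 = {x ∈ ℚ_3 : v_3(x) ≥ 0} and ℤ_3^× = {x ∈ ℤ_3 : v_3(x) = 0}. Here v_3(16/57) = v_3(num) − v_3(den) = -1; compare against these criteria.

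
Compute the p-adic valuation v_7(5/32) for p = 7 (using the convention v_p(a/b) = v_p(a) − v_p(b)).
v_7(5/32) = 0

Factor powers of 7 from the numerator and denominator of the reduced fraction: 5 = 7^0 · 5 and 32 = 7^0 · 32. Apply v_p(a/b) = v_p(a) − v_p(b): v_7(5/32) = 0 − 0 = 0.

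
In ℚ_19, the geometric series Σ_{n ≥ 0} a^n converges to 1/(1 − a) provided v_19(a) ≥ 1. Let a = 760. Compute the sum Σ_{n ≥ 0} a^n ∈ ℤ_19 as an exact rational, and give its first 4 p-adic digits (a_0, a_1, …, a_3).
Σ a^n = 1/(1 − a) = -1/759;  first 4 digits = (1, 2, 6, 16)

v_19(a) = 1 ≥ 1, so the series converges in ℤ_19 to 1/(1 − a) = 1/(1 − 760) = -1/759. Expand this rational in ℤ_19: compute digits iteratively via d_i = x_i mod 19, x_{i+1} = (x_i − d_i)/19. The first 4 digits are (1, 2, 6, 16).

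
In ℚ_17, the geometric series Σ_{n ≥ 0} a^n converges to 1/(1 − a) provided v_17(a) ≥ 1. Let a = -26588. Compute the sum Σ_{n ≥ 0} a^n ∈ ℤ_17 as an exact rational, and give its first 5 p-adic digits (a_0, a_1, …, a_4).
Σ a^n = 1/(1 − a) = 1/26589;  first 5 digits = (1, 0, 10, 11, 14)

v_17(a) = 2 ≥ 1, so the series converges in ℤ_17 to 1/(1 − a) = 1/(1 − (-26588)) = 1/26589. Expand this rational in ℤ_17: compute digits iteratively via d_i = x_i mod 17, x_{i+1} = (x_i − d_i)/17. The first 5 digits are (1, 0, 10, 11, 14).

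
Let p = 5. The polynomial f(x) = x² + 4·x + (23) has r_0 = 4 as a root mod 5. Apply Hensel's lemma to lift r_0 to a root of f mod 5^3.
r_2 = 64 (mod 125)

Hensel: r_{i+1} = r_i − f(r_i)·(f′(r_i))^{-1} mod 5^{i+2}, f′(x) = 2x + 4. Iterate:
  r_0 = 4 (mod 5)
  r_1 = 14 (mod 25)
  r_2 = 64 (mod 125)
Final: r = 64 satisfies f(r) ≡ 0 mod 5^3.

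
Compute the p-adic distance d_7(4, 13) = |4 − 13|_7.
d_7(4, 13) = 1

Step 1 — x − y = 4 − 13 = -9. Step 2 — v_7(-9) = 0 (factor: -9 = −(7^0 · 9); the sign does not affect v_p). Step 3 — |x − y|_7 = 7^{0} = 1.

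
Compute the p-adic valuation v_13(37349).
v_13(37349) = 3

v_13(n) is the largest exponent k such that 13^k divides n. Factor out: 37349 = 13^3 · 17. (Sign doesn't affect v_p.) So v_13(37349) = 3.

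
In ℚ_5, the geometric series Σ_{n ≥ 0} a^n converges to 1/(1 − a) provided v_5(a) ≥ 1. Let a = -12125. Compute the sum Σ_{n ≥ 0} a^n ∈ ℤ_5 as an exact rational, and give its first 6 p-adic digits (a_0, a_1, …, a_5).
Σ a^n = 1/(1 − a) = 1/12126;  first 6 digits = (1, 0, 0, 3, 0, 1)

v_5(a) = 3 ≥ 1, so the series converges in ℤ_5 to 1/(1 − a) = 1/(1 − (-12125)) = 1/12126. Expand this rational in ℤ_5: compute digits iteratively via d_i = x_i mod 5, x_{i+1} = (x_i − d_i)/5. The first 6 digits are (1, 0, 0, 3, 0, 1).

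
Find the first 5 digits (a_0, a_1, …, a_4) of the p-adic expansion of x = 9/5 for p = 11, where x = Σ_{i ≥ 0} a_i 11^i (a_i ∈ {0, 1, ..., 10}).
(a_0, …, a_4) = (4, 2, 2, 2, 2)

v_11(9/5) = 0 (numerator and denominator both coprime to 11), so x ∈ ℤ_11^×. Compute digits iteratively via a_i = x_i mod 11, x_{i+1} = (x_i − a_i)/11, with x_0 = x:
  x_0 = 9/5;  a_0 = 4;  x_1 = (x_0 − 4)/11 = -1/5
  x_1 = -1/5;  a_1 = 2;  x_2 = (x_1 − 2)/11 = -1/5
  x_2 = -1/5;  a_2 = 2;  x_3 = (x_2 − 2)/11 = -1/5
  x_3 = -1/5;  a_3 = 2;  x_4 = (x_3 − 2)/11 = -1/5
  x_4 = -1/5;  a_4 = 2;  x_5 = (x_4 − 2)/11 = -1/5
Digits: (4, 2, 2, 2, 2).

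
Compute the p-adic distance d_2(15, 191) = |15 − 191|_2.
d_2(15, 191) = 1/16

Step 1 — x − y = 15 − 191 = -176. Step 2 — v_2(-176) = 4 (factor: -176 = −(2^4 · 11); the sign does not affect v_p). Step 3 — |x − y|_2 = 2^{-4} = 1/16.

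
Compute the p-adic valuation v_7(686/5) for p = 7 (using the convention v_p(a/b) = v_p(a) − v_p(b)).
v_7(686/5) = 3

Factor powers of 7 from the numerator and denominator of the reduced fraction: 686 = 7^3 · 2 and 5 = 7^0 · 5. Apply v_p(a/b) = v_p(a) − v_p(b): v_7(686/5) = 3 − 0 = 3.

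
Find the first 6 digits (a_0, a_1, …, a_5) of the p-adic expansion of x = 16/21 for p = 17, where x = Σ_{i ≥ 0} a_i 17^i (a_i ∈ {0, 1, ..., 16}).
(a_0, …, a_5) = (4, 16, 12, 13, 0, 4)

v_17(16/21) = 0 (numerator and denominator both coprime to 17), so x ∈ ℤ_17^×. Compute digits iteratively via a_i = x_i mod 17, x_{i+1} = (x_i − a_i)/17, with x_0 = x:
  x_0 = 16/21;  a_0 = 4;  x_1 = (x_0 − 4)/17 = -4/21
  x_1 = -4/21;  a_1 = 16;  x_2 = (x_1 − 16)/17 = -20/21
  x_2 = -20/21;  a_2 = 12;  x_3 = (x_2 − 12)/17 = -16/21
  x_3 = -16/21;  a_3 = 13;  x_4 = (x_3 − 13)/17 = -17/21
  x_4 = -17/21;  a_4 = 0;  x_5 = (x_4 − 0)/17 = -1/21
  x_5 = -1/21;  a_5 = 4;  x_6 = (x_5 − 4)/17 = -5/21
Digits: (4, 16, 12, 13, 0, 4).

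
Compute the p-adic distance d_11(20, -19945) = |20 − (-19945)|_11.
d_11(20, -19945) = 1/1331

Step 1 — x − y = 20 − (-19945) = 19965. Step 2 — v_11(19965) = 3 (factor: 19965 = (11^3 · 15); the sign does not affect v_p). Step 3 — |x − y|_11 = 11^{-3} = 1/1331.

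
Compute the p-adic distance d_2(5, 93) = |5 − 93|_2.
d_2(5, 93) = 1/8

Step 1 — x − y = 5 − 93 = -88. Step 2 — v_2(-88) = 3 (factor: -88 = −(2^3 · 11); the sign does not affect v_p). Step 3 — |x − y|_2 = 2^{-3} = 1/8.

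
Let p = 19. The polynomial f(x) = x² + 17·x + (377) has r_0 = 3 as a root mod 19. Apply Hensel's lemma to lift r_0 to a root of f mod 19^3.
r_2 = 5038 (mod 6859)

Hensel: r_{i+1} = r_i − f(r_i)·(f′(r_i))^{-1} mod 19^{i+2}, f′(x) = 2x + 17. Iterate:
  r_0 = 3 (mod 19)
  r_1 = 345 (mod 361)
  r_2 = 5038 (mod 6859)
Final: r = 5038 satisfies f(r) ≡ 0 mod 19^3.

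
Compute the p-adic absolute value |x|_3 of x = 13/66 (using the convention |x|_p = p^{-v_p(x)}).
|13/66|_3 = 3

Step 1 — compute v_3(x) by factoring powers of 3 out of the numerator and denominator: v_3(13/66) = -1. Step 2 — apply |x|_p = p^{-v_p(x)} = 3^{1} = 3.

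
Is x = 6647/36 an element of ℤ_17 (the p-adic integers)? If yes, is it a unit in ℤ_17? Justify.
x ∈ ℤ_17 but not a unit; v_17(x) = 2 > 0

ℤ_17 = {x ∈ ℚ_17 : v_17(x) ≥ 0} and ℤ_17^× = {x ∈ ℤ_17 : v_17(x) = 0}. Here v_17(6647/36) = v_17(num) − v_17(den) = 2; compare against these criteria.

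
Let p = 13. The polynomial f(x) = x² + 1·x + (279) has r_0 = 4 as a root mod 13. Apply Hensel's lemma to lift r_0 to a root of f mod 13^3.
r_2 = 1135 (mod 2197)

Hensel: r_{i+1} = r_i − f(r_i)·(f′(r_i))^{-1} mod 13^{i+2}, f′(x) = 2x + 1. Iterate:
  r_0 = 4 (mod 13)
  r_1 = 121 (mod 169)
  r_2 = 1135 (mod 2197)
Final: r = 1135 satisfies f(r) ≡ 0 mod 13^3.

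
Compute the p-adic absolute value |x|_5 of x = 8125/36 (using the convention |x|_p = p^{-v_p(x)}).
|8125/36|_5 = 1/625

Step 1 — compute v_5(x) by factoring powers of 5 out of the numerator and denominator: v_5(8125/36) = 4. Step 2 — apply |x|_p = p^{-v_p(x)} = 5^{-4} = 1/625.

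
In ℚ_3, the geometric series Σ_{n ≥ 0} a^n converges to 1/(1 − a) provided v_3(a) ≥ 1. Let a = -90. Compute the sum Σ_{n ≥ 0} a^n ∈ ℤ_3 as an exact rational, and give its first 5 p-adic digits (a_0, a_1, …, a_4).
Σ a^n = 1/(1 − a) = 1/91;  first 5 digits = (1, 0, 2, 2, 2)

v_3(a) = 2 ≥ 1, so the series converges in ℤ_3 to 1/(1 − a) = 1/(1 − (-90)) = 1/91. Expand this rational in ℤ_3: compute digits iteratively via d_i = x_i mod 3, x_{i+1} = (x_i − d_i)/3. The first 5 digits are (1, 0, 2, 2, 2).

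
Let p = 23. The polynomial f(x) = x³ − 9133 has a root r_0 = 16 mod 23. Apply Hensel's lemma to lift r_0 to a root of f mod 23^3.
r_2 = 6042 (mod 12167)

Hensel: r_{i+1} = r_i − f(r_i)/f′(r_i) mod 23^{i+2}, where f′(x) = 3x². Iterate:
  r_0 = 16 (mod 23)
  r_1 = 223 (mod 529)
  r_2 = 6042 (mod 12167)
Final: r = 6042 with f(r) ≡ 0 mod 23^3.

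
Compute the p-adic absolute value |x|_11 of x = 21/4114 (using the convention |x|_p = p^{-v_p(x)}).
|21/4114|_11 = 121

Step 1 — compute v_11(x) by factoring powers of 11 out of the numerator and denominator: v_11(21/4114) = -2. Step 2 — apply |x|_p = p^{-v_p(x)} = 11^{2} = 121.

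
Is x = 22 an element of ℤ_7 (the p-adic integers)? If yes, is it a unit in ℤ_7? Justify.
x ∈ ℤ_7^× (unit); v_7(x) = 0

ℤ_7 = {x ∈ ℚ_7 : v_7(x) ≥ 0} and ℤ_7^× = {x ∈ ℤ_7 : v_7(x) = 0}. Here v_7(22) = v_7(num) − v_7(den) = 0; compare against these criteria.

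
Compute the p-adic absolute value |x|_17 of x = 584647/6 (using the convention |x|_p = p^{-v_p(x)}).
|584647/6|_17 = 1/83521

Step 1 — compute v_17(x) by factoring powers of 17 out of the numerator and denominator: v_17(584647/6) = 4. Step 2 — apply |x|_p = p^{-v_p(x)} = 17^{-4} = 1/83521.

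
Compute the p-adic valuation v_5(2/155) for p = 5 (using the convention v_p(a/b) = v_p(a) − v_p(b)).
v_5(2/155) = -1

Factor powers of 5 from the numerator and denominator of the reduced fraction: 2 = 5^0 · 2 and 155 = 5^1 · 31. Apply v_p(a/b) = v_p(a) − v_p(b): v_5(2/155) = 0 − 1 = -1.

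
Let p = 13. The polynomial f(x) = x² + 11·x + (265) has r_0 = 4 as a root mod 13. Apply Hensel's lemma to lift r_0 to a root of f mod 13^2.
r_1 = 147 (mod 169)

Hensel: r_{i+1} = r_i − f(r_i)·(f′(r_i))^{-1} mod 13^{i+2}, f′(x) = 2x + 11. Iterate:
  r_0 = 4 (mod 13)
  r_1 = 147 (mod 169)
Final: r = 147 satisfies f(r) ≡ 0 mod 13^2.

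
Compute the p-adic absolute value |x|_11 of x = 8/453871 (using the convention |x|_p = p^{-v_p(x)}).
|8/453871|_11 = 14641

Step 1 — compute v_11(x) by factoring powers of 11 out of the numerator and denominator: v_11(8/453871) = -4. Step 2 — apply |x|_p = p^{-v_p(x)} = 11^{4} = 14641.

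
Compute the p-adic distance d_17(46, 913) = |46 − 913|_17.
d_17(46, 913) = 1/289

Step 1 — x − y = 46 − 913 = -867. Step 2 — v_17(-867) = 2 (factor: -867 = −(17^2 · 3); the sign does not affect v_p). Step 3 — |x − y|_17 = 17^{-2} = 1/289.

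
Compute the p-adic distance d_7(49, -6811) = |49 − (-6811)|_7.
d_7(49, -6811) = 1/343

Step 1 — x − y = 49 − (-6811) = 6860. Step 2 — v_7(6860) = 3 (factor: 6860 = (7^3 · 20); the sign does not affect v_p). Step 3 — |x − y|_7 = 7^{-3} = 1/343.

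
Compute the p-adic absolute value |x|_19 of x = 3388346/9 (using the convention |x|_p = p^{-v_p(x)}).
|3388346/9|_19 = 1/130321

Step 1 — compute v_19(x) by factoring powers of 19 out of the numerator and denominator: v_19(3388346/9) = 4. Step 2 — apply |x|_p = p^{-v_p(x)} = 19^{-4} = 1/130321.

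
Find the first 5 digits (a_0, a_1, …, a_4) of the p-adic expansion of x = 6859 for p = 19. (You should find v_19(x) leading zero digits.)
(a_0, …, a_4) = (0, 0, 0, 1, 0)

v_19(6859) = 3, so a_0 = ... = a_2 = 0. Factor out: x = 19^3 · u with u = 1 a unit in ℤ_19. Expand u iteratively via a_{v+i} = u_i mod 19, u_{i+1} = (u_i − a_{v+i})/19:
  u_0 = 1;  a_3 = 1;  u_1 = (u_0 − 1)/19 = 0
  u_1 = 0;  a_4 = 0;  u_2 = (u_1 − 0)/19 = 0
Digits: (0, 0, 0, 1, 0).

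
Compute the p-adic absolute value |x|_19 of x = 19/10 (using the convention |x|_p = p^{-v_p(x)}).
|19/10|_19 = 1/19

Step 1 — compute v_19(x) by factoring powers of 19 out of the numerator and denominator: v_19(19/10) = 1. Step 2 — apply |x|_p = p^{-v_p(x)} = 19^{-1} = 1/19.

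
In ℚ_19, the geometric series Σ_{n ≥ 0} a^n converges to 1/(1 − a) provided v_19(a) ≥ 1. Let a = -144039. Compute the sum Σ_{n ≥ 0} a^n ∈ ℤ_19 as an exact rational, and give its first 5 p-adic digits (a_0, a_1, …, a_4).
Σ a^n = 1/(1 − a) = 1/144040;  first 5 digits = (1, 0, 0, 17, 17)

v_19(a) = 3 ≥ 1, so the series converges in ℤ_19 to 1/(1 − a) = 1/(1 − (-144039)) = 1/144040. Expand this rational in ℤ_19: compute digits iteratively via d_i = x_i mod 19, x_{i+1} = (x_i − d_i)/19. The first 5 digits are (1, 0, 0, 17, 17).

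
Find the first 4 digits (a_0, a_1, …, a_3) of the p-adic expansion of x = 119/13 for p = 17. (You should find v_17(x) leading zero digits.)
(a_0, …, a_3) = (0, 11, 2, 9)

v_17(119/13) = 1, so a_0 = ... = a_0 = 0. Factor out: x = 17^1 · u with u = 7/13 a unit in ℤ_17. Expand u iteratively via a_{v+i} = u_i mod 17, u_{i+1} = (u_i − a_{v+i})/17:
  u_0 = 7/13;  a_1 = 11;  u_1 = (u_0 − 11)/17 = -8/13
  u_1 = -8/13;  a_2 = 2;  u_2 = (u_1 − 2)/17 = -2/13
  u_2 = -2/13;  a_3 = 9;  u_3 = (u_2 − 9)/17 = -7/13
Digits: (0, 11, 2, 9).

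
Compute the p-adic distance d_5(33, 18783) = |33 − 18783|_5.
d_5(33, 18783) = 1/3125

Step 1 — x − y = 33 − 18783 = -18750. Step 2 — v_5(-18750) = 5 (factor: -18750 = −(5^5 · 6); the sign does not affect v_p). Step 3 — |x − y|_5 = 5^{-5} = 1/3125.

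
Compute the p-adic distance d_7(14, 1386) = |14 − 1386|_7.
d_7(14, 1386) = 1/343

Step 1 — x − y = 14 − 1386 = -1372. Step 2 — v_7(-1372) = 3 (factor: -1372 = −(7^3 · 4); the sign does not affect v_p). Step 3 — |x − y|_7 = 7^{-3} = 1/343.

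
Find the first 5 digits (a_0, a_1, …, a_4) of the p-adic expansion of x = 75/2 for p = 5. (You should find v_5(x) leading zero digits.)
(a_0, …, a_4) = (0, 0, 4, 2, 2)

v_5(75/2) = 2, so a_0 = ... = a_1 = 0. Factor out: x = 5^2 · u with u = 3/2 a unit in ℤ_5. Expand u iteratively via a_{v+i} = u_i mod 5, u_{i+1} = (u_i − a_{v+i})/5:
  u_0 = 3/2;  a_2 = 4;  u_1 = (u_0 − 4)/5 = -1/2
  u_1 = -1/2;  a_3 = 2;  u_2 = (u_1 − 2)/5 = -1/2
  u_2 = -1/2;  a_4 = 2;  u_3 = (u_2 − 2)/5 = -1/2
Digits: (0, 0, 4, 2, 2).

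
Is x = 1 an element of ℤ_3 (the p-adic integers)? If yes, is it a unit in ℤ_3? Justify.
x ∈ ℤ_3^× (unit); v_3(x) = 0

ℤ_3 = {x ∈ ℚ_3 : v_3(x) ≥ 0} and ℤ_3^× = {x ∈ ℤ_3 : v_3(x) = 0}. Here v_3(1) = v_3(num) − v_3(den) = 0; compare against these criteria.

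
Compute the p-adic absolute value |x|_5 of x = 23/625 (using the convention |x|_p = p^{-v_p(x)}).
|23/625|_5 = 625

Step 1 — compute v_5(x) by factoring powers of 5 out of the numerator and denominator: v_5(23/625) = -4. Step 2 — apply |x|_p = p^{-v_p(x)} = 5^{4} = 625.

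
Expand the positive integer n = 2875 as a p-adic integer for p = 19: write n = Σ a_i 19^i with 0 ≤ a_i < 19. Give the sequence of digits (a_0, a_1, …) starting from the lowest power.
(a_0, a_1, …) = (6, 18, 7)

Repeated division by 19 gives the digits low-to-high: 2875 = 6 + 18·19^1 + 7·19^2. Digit sequence: (6, 18, 7).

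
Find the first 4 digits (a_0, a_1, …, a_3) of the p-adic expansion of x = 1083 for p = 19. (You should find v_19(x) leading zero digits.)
(a_0, …, a_3) = (0, 0, 3, 0)

v_19(1083) = 2, so a_0 = ... = a_1 = 0. Factor out: x = 19^2 · u with u = 3 a unit in ℤ_19. Expand u iteratively via a_{v+i} = u_i mod 19, u_{i+1} = (u_i − a_{v+i})/19:
  u_0 = 3;  a_2 = 3;  u_1 = (u_0 − 3)/19 = 0
  u_1 = 0;  a_3 = 0;  u_2 = (u_1 − 0)/19 = 0
Digits: (0, 0, 3, 0).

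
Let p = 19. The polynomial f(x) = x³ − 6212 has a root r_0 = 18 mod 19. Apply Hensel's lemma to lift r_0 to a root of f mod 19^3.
r_2 = 4236 (mod 6859)

Hensel: r_{i+1} = r_i − f(r_i)/f′(r_i) mod 19^{i+2}, where f′(x) = 3x². Iterate:
  r_0 = 18 (mod 19)
  r_1 = 265 (mod 361)
  r_2 = 4236 (mod 6859)
Final: r = 4236 with f(r) ≡ 0 mod 19^3.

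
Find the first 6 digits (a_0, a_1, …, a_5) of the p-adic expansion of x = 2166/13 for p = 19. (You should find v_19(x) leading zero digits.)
(a_0, …, a_5) = (0, 0, 18, 2, 13, 11)

v_19(2166/13) = 2, so a_0 = ... = a_1 = 0. Factor out: x = 19^2 · u with u = 6/13 a unit in ℤ_19. Expand u iteratively via a_{v+i} = u_i mod 19, u_{i+1} = (u_i − a_{v+i})/19:
  u_0 = 6/13;  a_2 = 18;  u_1 = (u_0 − 18)/19 = -12/13
  u_1 = -12/13;  a_3 = 2;  u_2 = (u_1 − 2)/19 = -2/13
  u_2 = -2/13;  a_4 = 13;  u_3 = (u_2 − 13)/19 = -9/13
  u_3 = -9/13;  a_5 = 11;  u_4 = (u_3 − 11)/19 = -8/13
Digits: (0, 0, 18, 2, 13, 11).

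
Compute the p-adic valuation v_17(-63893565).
v_17(-63893565) = 5

v_17(n) is the largest exponent k such that 17^k divides n. Factor out: -63893565 = -17^5 · 45. (Sign doesn't affect v_p.) So v_17(-63893565) = 5.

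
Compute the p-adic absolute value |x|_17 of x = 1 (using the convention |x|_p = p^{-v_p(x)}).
|1|_17 = 1

Step 1 — compute v_17(x) by factoring powers of 17 out of the numerator and denominator: v_17(1) = 0. Step 2 — apply |x|_p = p^{-v_p(x)} = 17^{0} = 1.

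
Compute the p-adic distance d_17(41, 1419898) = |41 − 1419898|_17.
d_17(41, 1419898) = 1/1419857

Step 1 — x − y = 41 − 1419898 = -1419857. Step 2 — v_17(-1419857) = 5 (factor: -1419857 = −(17^5 · 1); the sign does not affect v_p). Step 3 — |x − y|_17 = 17^{-5} = 1/1419857.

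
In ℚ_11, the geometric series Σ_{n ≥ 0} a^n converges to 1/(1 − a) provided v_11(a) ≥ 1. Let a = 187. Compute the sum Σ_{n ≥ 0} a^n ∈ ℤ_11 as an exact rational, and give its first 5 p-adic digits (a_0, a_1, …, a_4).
Σ a^n = 1/(1 − a) = -1/186;  first 5 digits = (1, 6, 4, 0, 7)

v_11(a) = 1 ≥ 1, so the series converges in ℤ_11 to 1/(1 − a) = 1/(1 − 187) = -1/186. Expand this rational in ℤ_11: compute digits iteratively via d_i = x_i mod 11, x_{i+1} = (x_i − d_i)/11. The first 5 digits are (1, 6, 4, 0, 7).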